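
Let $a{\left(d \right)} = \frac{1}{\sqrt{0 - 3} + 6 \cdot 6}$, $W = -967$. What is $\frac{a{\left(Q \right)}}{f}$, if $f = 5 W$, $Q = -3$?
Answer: $- \frac{12}{2093555} + \frac{i \sqrt{3}}{6280665} \approx -5.7319 \cdot 10^{-6} + 2.7578 \cdot 10^{-7} i$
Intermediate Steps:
$a{\left(d \right)} = \frac{1}{36 + i \sqrt{3}}$ ($a{\left(d \right)} = \frac{1}{\sqrt{-3} + 36} = \frac{1}{i \sqrt{3} + 36} = \frac{1}{36 + i \sqrt{3}}$)
$f = -4835$ ($f = 5 \left(-967\right) = -4835$)
$\frac{a{\left(Q \right)}}{f} = \frac{\frac{12}{433} - \frac{i \sqrt{3}}{1299}}{-4835} = \left(\frac{12}{433} - \frac{i \sqrt{3}}{1299}\right) \left(- \frac{1}{4835}\right) = - \frac{12}{2093555} + \frac{i \sqrt{3}}{6280665}$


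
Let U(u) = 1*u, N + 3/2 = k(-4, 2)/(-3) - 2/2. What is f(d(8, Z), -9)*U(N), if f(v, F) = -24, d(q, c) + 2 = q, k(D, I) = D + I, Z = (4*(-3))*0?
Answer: 44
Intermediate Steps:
Z = 0 (Z = -12*0 = 0)
d(q, c) = -2 + q
N = -11/6 (N = -3/2 + ((-4 + 2)/(-3) - 2/2) = -3/2 + (-2*(-⅓) - 2*½) = -3/2 + (⅔ - 1) = -3/2 - ⅓ = -11/6 ≈ -1.8333)
U(u) = u
f(d(8, Z), -9)*U(N) = -24*(-11/6) = 44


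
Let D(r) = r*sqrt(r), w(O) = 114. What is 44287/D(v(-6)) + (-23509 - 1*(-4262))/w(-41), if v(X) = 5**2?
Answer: 139097/750 ≈ 185.46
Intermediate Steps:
v(X) = 25
D(r) = r**(3/2)
44287/D(v(-6)) + (-23509 - 1*(-4262))/w(-41) = 44287/(25**(3/2)) + (-23509 - 1*(-4262))/114 = 44287/125 + (-23509 + 4262)*(1/114) = 44287*(1/125) - 19247*1/114 = 44287/125 - 1013/6 = 139097/750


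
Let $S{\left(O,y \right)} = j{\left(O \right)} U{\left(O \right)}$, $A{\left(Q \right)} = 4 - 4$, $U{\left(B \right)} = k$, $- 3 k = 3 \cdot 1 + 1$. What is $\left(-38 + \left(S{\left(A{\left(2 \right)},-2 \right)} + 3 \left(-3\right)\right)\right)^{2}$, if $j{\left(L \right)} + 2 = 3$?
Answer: $\frac{21025}{9} \approx 2336.1$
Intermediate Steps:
$k = - \frac{4}{3}$ ($k = - \frac{3 \cdot 1 + 1}{3} = - \frac{3 + 1}{3} = \left(- \frac{1}{3}\right) 4 = - \frac{4}{3} \approx -1.3333$)
$j{\left(L \right)} = 1$ ($j{\left(L \right)} = -2 + 3 = 1$)
$U{\left(B \right)} = - \frac{4}{3}$
$A{\left(Q \right)} = 0$ ($A{\left(Q \right)} = 4 - 4 = 0$)
$S{\left(O,y \right)} = - \frac{4}{3}$ ($S{\left(O,y \right)} = 1 \left(- \frac{4}{3}\right) = - \frac{4}{3}$)
$\left(-38 + \left(S{\left(A{\left(2 \right)},-2 \right)} + 3 \left(-3\right)\right)\right)^{2} = \left(-38 + \left(- \frac{4}{3} + 3 \left(-3\right)\right)\right)^{2} = \left(-38 - \frac{31}{3}\right)^{2} = \left(- \frac{145}{3}\right)^{2} = \frac{21025}{9}$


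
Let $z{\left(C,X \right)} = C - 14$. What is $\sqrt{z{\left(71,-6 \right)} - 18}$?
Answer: $\sqrt{39} \approx 6.245$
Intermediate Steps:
$z{\left(C,X \right)} = -14 + C$
$\sqrt{z{\left(71,-6 \right)} - 18} = \sqrt{\left(-14 + 71\right) - 18} = \sqrt{57 - 18} = \sqrt{39}$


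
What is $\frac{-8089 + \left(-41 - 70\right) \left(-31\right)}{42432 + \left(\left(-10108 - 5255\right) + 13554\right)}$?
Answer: $- \frac{4648}{40623} \approx -0.11442$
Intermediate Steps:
$\frac{-8089 + \left(-41 - 70\right) \left(-31\right)}{42432 + \left(\left(-10108 - 5255\right) + 13554\right)} = \frac{-8089 - -3441}{42432 + \left(\left(-10108 - 5255\right) + 13554\right)} = \frac{-8089 + 3441}{42432 + \left(\left(-10108 - 5255\right) + 13554\right)} = - \frac{4648}{42432 + \left(-15363 + 13554\right)} = - \frac{4648}{42432 - 1809} = - \frac{4648}{40623}$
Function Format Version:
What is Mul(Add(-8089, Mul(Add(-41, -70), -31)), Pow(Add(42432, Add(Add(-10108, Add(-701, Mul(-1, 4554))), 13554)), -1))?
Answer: Rational(-4648, 40623) ≈ -0.11442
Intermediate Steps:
Mul(Add(-8089, Mul(Add(-41, -70), -31)), Pow(Add(42432, Add(Add(-10108, Add(-701, Mul(-1, 4554))), 13554)), -1)) = Mul(Add(-8089, Mul(-111, -31)), Pow(Add(42432, Add(Add(-10108, Add(-701, -4554)), 13554)), -1)) = Mul(Add(-8089, 3441), Pow(Add(42432, Add(Add(-10108, -5255), 13554)), -1)) = Mul(-4648, Pow(Add(42432, Add(-15363, 13554)), -1)) = Mul(-4648, Pow(Add(42432, -1809), -1)) = Mul(-4648, Pow(40623, -1)) = Mul(-4648, Rational(1, 40623)) = Rational(-4648, 40623)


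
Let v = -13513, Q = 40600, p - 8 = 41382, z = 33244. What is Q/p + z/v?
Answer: -82734136/55930307 ≈ -1.4792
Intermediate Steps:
p = 41390 (p = 8 + 41382 = 41390)
Q/p + z/v = 40600/41390 + 33244/(-13513) = 40600*(1/41390) + 33244*(-1/13513) = 4060/4139 - 33244/13513 = -82734136/55930307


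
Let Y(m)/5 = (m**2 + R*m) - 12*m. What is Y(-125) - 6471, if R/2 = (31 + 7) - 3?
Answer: 35404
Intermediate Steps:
R = 70 (R = 2*((31 + 7) - 3) = 2*(38 - 3) = 2*35 = 70)
Y(m) = 5*m**2 + 290*m (Y(m) = 5*((m**2 + 70*m) - 12*m) = 5*(m**2 + 58*m) = 5*m**2 + 290*m)
Y(-125) - 6471 = 5*(-125)*(58 - 125) - 6471 = 5*(-125)*(-67) - 6471 = 41875 - 6471 = 35404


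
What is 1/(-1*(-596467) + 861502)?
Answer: 1/1457969 ≈ 6.8589e-7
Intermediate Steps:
1/(-1*(-596467) + 861502) = 1/(596467 + 861502) = 1/1457969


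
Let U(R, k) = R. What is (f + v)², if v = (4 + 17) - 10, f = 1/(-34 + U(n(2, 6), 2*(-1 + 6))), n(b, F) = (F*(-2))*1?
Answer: 255025/2116 ≈ 120.52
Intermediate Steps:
n(b, F) = -2*F (n(b, F) = -2*F*1 = -2*F)
f = -1/46 (f = 1/(-34 - 2*6) = 1/(-34 - 12) = 1/(-46) = -1/46 ≈ -0.021739)
v = 11 (v = 21 - 10 = 11)
(f + v)² = (-1/46 + 11)² = (505/46)² = 255025/2116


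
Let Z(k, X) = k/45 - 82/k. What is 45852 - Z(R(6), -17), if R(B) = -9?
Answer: 2062939/45 ≈ 45843.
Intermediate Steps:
Z(k, X) = -82/k + k/45 (Z(k, X) = k*(1/45) - 82/k = k/45 - 82/k = -82/k + k/45)
45852 - Z(R(6), -17) = 45852 - (-82/(-9) + (1/45)*(-9)) = 45852 - (-82*(-1/9) - 1/5) = 45852 - (82/9 - 1/5) = 45852 - 1*401/45 = 45852 - 401/45 = 2062939/45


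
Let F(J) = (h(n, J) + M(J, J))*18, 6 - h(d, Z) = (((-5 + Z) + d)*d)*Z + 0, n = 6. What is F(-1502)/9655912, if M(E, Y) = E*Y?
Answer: -50719509/2413978 ≈ -21.011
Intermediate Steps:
h(d, Z) = 6 - Z*d*(-5 + Z + d) (h(d, Z) = 6 - ((((-5 + Z) + d)*d)*Z + 0) = 6 - (((-5 + Z + d)*d)*Z + 0) = 6 - ((d*(-5 + Z + d))*Z + 0) = 6 - (Z*d*(-5 + Z + d) + 0) = 6 - Z*d*(-5 + Z + d))
F(J) = 108 - 108*J - 90*J² (F(J) = ((6 - 1*J*6² - 1*6*J² + 5*J*6) + J*J)*18 = ((6 - 1*J*36 - 6*J² + 30*J) + J²)*18 = ((6 - 36*J - 6*J² + 30*J) + J²)*18 = ((6 - 6*J - 6*J²) + J²)*18 = (6 - 6*J - 5*J²)*18 = 108 - 108*J - 90*J²)
F(-1502)/9655912 = (108 - 108*(-1502) - 90*(-1502)²)/9655912 = (108 + 162216 - 90*2256004)*(1/9655912) = (108 + 162216 - 203040360)*(1/9655912) = -202878036*1/9655912 = -50719509/2413978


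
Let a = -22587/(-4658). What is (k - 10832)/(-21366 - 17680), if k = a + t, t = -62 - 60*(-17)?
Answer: 6567215/25982324 ≈ 0.25276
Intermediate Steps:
a = 22587/4658 (a = -22587*(-1/4658) = 22587/4658 ≈ 4.8491)
t = 958 (t = -62 + 1020 = 958)
k = 4484951/4658 (k = 22587/4658 + 958 = 4484951/4658 ≈ 962.85)
(k - 10832)/(-21366 - 17680) = (4484951/4658 - 10832)/(-21366 - 17680) = -45970505/4658/(-39046) = -45970505/4658*(-1/39046) = 6567215/25982324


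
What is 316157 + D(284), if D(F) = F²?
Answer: 396813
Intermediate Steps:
316157 + D(284) = 316157 + 284² = 316157 + 80656 = 396813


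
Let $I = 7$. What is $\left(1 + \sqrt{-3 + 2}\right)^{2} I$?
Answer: $14 i \approx 14.0 i$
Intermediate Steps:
$\left(1 + \sqrt{-3 + 2}\right)^{2} I = \left(1 + \sqrt{-3 + 2}\right)^{2} \cdot 7 = \left(1 + \sqrt{-1}\right)^{2} \cdot 7 = \left(1 + i\right)^{2} \cdot 7 = 7 \left(1 + i\right)^{2}$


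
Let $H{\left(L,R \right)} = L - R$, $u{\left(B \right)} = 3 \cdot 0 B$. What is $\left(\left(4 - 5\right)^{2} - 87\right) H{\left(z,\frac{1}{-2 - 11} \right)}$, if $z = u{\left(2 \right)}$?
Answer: $- \frac{86}{13} \approx -6.6154$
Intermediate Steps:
$u{\left(B \right)} = 0$ ($u{\left(B \right)} = 3 \cdot 0 = 0$)
$z = 0$
$\left(\left(4 - 5\right)^{2} - 87\right) H{\left(z,\frac{1}{-2 - 11} \right)} = \left(\left(4 - 5\right)^{2} - 87\right) \left(0 - \frac{1}{-2 - 11}\right) = \left(\left(-1\right)^{2} - 87\right) \left(0 - \frac{1}{-13}\right) = \left(1 - 87\right) \left(0 - - \frac{1}{13}\right) = - 86 \left(0 + \frac{1}{13}\right) = \left(-86\right) \frac{1}{13} = - \frac{86}{13}$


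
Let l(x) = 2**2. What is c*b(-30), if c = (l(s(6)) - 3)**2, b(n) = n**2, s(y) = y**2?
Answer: 900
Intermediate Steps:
l(x) = 4
c = 1 (c = (4 - 3)**2 = 1**2 = 1)
c*b(-30) = 1*(-30)**2 = 1*900 = 900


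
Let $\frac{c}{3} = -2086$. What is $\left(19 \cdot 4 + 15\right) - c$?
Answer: $6349$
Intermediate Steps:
$c = -6258$ ($c = 3 \left(-2086\right) = -6258$)
$\left(19 \cdot 4 + 15\right) - c = \left(19 \cdot 4 + 15\right) - -6258 = \left(76 + 15\right) + 6258 = 91 + 6258 = 6349$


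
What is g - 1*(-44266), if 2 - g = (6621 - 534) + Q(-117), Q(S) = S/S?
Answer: 38180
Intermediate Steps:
Q(S) = 1
g = -6086 (g = 2 - ((6621 - 534) + 1) = 2 - (6087 + 1) = 2 - 1*6088 = 2 - 6088 = -6086)
g - 1*(-44266) = -6086 - 1*(-44266) = -6086 + 44266 = 38180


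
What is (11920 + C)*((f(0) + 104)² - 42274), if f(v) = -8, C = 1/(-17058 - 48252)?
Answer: -12867747144271/32655 ≈ -3.9405e+8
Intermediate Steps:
C = -1/65310 (C = 1/(-65310) = -1/65310 ≈ -1.5312e-5)
(11920 + C)*((f(0) + 104)² - 42274) = (11920 - 1/65310)*((-8 + 104)² - 42274) = 778495199*(96² - 42274)/65310 = 778495199*(9216 - 42274)/65310 = (778495199/65310)*(-33058) = -12867747144271/32655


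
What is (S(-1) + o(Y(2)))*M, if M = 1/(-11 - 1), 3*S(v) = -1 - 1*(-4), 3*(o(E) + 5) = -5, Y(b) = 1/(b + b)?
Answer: 17/36 ≈ 0.47222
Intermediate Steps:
Y(b) = 1/(2*b)
o(E) = -20/3 (o(E) = -5 + (⅓)*(-5) = -5 - 5/3 = -20/3)
S(v) = 1 (S(v) = (-1 - 1*(-4))/3 = (-1 + 4)/3 = (⅓)*3 = 1)
M = -1/12 (M = 1/(-12) = -1/12 ≈ -0.083333)
(S(-1) + o(Y(2)))*M = (1 - 20/3)*(-1/12) = -17/3*(-1/12) = 17/36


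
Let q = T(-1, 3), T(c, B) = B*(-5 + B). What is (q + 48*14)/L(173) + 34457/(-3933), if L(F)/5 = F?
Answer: -27185927/3402045 ≈ -7.9911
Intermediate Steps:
q = -6 (q = 3*(-5 + 3) = 3*(-2) = -6)
L(F) = 5*F
(q + 48*14)/L(173) + 34457/(-3933) = (-6 + 48*14)/((5*173)) + 34457/(-3933) = (-6 + 672)/865 + 34457*(-1/3933) = 666*(1/865) - 34457/3933 = 666/865 - 34457/3933 = -27185927/3402045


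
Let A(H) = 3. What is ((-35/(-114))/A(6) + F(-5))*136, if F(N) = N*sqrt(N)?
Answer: 2380/171 - 680*I*sqrt(5) ≈ 13.918 - 1520.5*I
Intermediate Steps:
F(N) = N**(3/2)
((-35/(-114))/A(6) + F(-5))*136 = (-35/(-114)/3 + (-5)**(3/2))*136 = (-35*(-1/114)*(1/3) - 5*I*sqrt(5))*136 = ((35/114)*(1/3) - 5*I*sqrt(5))*136 = (35/342 - 5*I*sqrt(5))*136 = 2380/171 - 680*I*sqrt(5)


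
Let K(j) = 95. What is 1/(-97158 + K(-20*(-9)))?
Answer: -1/97063 ≈ -1.0303e-5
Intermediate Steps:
1/(-97158 + K(-20*(-9))) = 1/(-97158 + 95) = 1/(-97063) = -1/97063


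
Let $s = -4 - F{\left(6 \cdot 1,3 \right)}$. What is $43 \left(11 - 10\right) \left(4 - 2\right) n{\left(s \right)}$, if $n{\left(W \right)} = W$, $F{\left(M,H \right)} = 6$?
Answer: $-860$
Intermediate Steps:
$s = -10$ ($s = -4 - 6 = -10$)
$43 \left(11 - 10\right) \left(4 - 2\right) n{\left(s \right)} = 43 \left(11 - 10\right) \left(4 - 2\right) \left(-10\right) = 43 \cdot 1 \cdot 2 \left(-10\right) = 43 \cdot 2 \left(-10\right) = 86 \left(-10\right) = -860$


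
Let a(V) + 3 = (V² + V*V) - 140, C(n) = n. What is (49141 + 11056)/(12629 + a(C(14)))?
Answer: 60197/12878 ≈ 4.6744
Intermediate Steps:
a(V) = -143 + 2*V² (a(V) = -3 + ((V² + V*V) - 140) = -3 + ((V² + V²) - 140) = -3 + (2*V² - 140) = -3 + (-140 + 2*V²) = -143 + 2*V²)
(49141 + 11056)/(12629 + a(C(14))) = (49141 + 11056)/(12629 + (-143 + 2*14²)) = 60197/(12629 + (-143 + 2*196)) = 60197/(12629 + (-143 + 392)) = 60197/(12629 + 249) = 60197/12878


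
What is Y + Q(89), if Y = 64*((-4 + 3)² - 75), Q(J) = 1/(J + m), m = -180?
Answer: -430977/91 ≈ -4736.0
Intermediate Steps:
Q(J) = 1/(-180 + J) (Q(J) = 1/(J - 180) = 1/(-180 + J))
Y = -4736 (Y = 64*((-1)² - 75) = 64*(1 - 75) = 64*(-74) = -4736)
Y + Q(89) = -4736 + 1/(-180 + 89) = -4736 + 1/(-91) = -4736 - 1/91 = -430977/91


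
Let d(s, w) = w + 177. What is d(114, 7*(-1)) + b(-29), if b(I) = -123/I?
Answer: 5053/29 ≈ 174.24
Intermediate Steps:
d(s, w) = 177 + w
d(114, 7*(-1)) + b(-29) = (177 + 7*(-1)) - 123/(-29) = (177 - 7) - 123*(-1/29) = 170 + 123/29 = 5053/29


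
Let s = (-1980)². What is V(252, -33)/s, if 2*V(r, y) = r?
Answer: 7/217800 ≈ 3.2140e-5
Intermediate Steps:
V(r, y) = r/2
s = 3920400
V(252, -33)/s = ((½)*252)/3920400 = 126*(1/3920400) = 7/217800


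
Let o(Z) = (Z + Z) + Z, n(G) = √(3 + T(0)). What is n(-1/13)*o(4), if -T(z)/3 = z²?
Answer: 12*√3 ≈ 20.785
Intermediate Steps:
T(z) = -3*z²
n(G) = √3 (n(G) = √(3 - 3*0²) = √(3 - 3*0) = √(3 + 0) = √3)
o(Z) = 3*Z (o(Z) = 2*Z + Z = 3*Z)
n(-1/13)*o(4) = √3*(3*4) = √3*12 = 12*√3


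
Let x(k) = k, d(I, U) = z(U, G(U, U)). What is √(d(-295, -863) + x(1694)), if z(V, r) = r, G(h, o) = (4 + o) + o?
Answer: 2*I*√7 ≈ 5.2915*I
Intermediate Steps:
G(h, o) = 4 + 2*o
d(I, U) = 4 + 2*U
√(d(-295, -863) + x(1694)) = √((4 + 2*(-863)) + 1694) = √((4 - 1726) + 1694) = √(-1722 + 1694) = √(-28) = 2*I*√7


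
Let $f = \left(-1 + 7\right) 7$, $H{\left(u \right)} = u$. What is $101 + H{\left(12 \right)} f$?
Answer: $605$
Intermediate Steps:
$f = 42$ ($f = 6 \cdot 7 = 42$)
$101 + H{\left(12 \right)} f = 101 + 12 \cdot 42 = 101 + 504 = 605$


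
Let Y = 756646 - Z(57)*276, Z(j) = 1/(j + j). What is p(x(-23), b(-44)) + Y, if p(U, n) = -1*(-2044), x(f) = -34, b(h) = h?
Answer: 14415064/19 ≈ 7.5869e+5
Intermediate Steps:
Z(j) = 1/(2*j)
Y = 14376228/19 (Y = 756646 - (1/2)/57*276 = 756646 - (1/2)*(1/57)*276 = 756646 - 276/114 = 756646 - 1*46/19 = 756646 - 46/19 = 14376228/19 ≈ 7.5664e+5)
p(U, n) = 2044
p(x(-23), b(-44)) + Y = 2044 + 14376228/19 = 14415064/19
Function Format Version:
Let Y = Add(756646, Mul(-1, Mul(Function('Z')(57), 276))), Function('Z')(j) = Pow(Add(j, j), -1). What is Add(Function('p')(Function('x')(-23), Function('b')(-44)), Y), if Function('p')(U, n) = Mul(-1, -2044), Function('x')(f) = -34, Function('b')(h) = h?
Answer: Rational(14415064, 19) ≈ 7.5869e+5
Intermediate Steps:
Function('Z')(j) = Mul(Rational(1, 2), Pow(j, -1)) (Function('Z')(j) = Pow(Mul(2, j), -1) = Mul(Rational(1, 2), Pow(j, -1)))
Y = Rational(14376228, 19) (Y = Add(756646, Mul(-1, Mul(Mul(Rational(1, 2), Pow(57, -1)), 276))) = Add(756646, Mul(-1, Mul(Mul(Rational(1, 2), Rational(1, 57)), 276))) = Add(756646, Mul(-1, Mul(Rational(1, 114), 276))) = Add(756646, Mul(-1, Rational(46, 19))) = Add(756646, Rational(-46, 19)) = Rational(14376228, 19) ≈ 7.5664e+5)
Function('p')(U, n) = 2044
Add(Function('p')(Function('x')(-23), Function('b')(-44)), Y) = Add(2044, Rational(14376228, 19)) = Rational(14415064, 19)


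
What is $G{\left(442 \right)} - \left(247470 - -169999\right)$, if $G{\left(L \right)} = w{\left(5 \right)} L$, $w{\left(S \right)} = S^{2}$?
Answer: $-406419$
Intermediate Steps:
$G{\left(L \right)} = 25 L$ ($G{\left(L \right)} = 5^{2} L = 25 L$)
$G{\left(442 \right)} - \left(247470 - -169999\right) = 25 \cdot 442 - \left(247470 - -169999\right) = 11050 - \left(247470 + 169999\right) = 11050 - 417469 = -406419$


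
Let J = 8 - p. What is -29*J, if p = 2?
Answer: -174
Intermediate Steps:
J = 6 (J = 8 - 1*2 = 8 - 2 = 6)
-29*J = -29*6 = -174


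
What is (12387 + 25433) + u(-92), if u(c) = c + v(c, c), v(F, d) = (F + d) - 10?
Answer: 37534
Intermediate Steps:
v(F, d) = -10 + F + d
u(c) = -10 + 3*c (u(c) = c + (-10 + c + c) = c + (-10 + 2*c) = -10 + 3*c)
(12387 + 25433) + u(-92) = (12387 + 25433) + (-10 + 3*(-92)) = 37820 + (-10 - 276) = 37820 - 286 = 37534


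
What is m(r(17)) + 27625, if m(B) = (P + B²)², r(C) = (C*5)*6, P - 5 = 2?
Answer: 67655679074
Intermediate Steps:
P = 7 (P = 5 + 2 = 7)
r(C) = 30*C (r(C) = (5*C)*6 = 30*C)
m(B) = (7 + B²)²
m(r(17)) + 27625 = (7 + (30*17)²)² + 27625 = (7 + 510²)² + 27625 = (7 + 260100)² + 27625 = 260107² + 27625 = 67655651449 + 27625 = 67655679074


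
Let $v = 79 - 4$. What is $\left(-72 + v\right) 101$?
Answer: $303$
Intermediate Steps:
$v = 75$
$\left(-72 + v\right) 101 = \left(-72 + 75\right) 101 = 3 \cdot 101 = 303$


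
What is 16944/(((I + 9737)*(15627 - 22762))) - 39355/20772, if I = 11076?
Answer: -5844599173793/3084657682860 ≈ -1.8947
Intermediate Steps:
16944/(((I + 9737)*(15627 - 22762))) - 39355/20772 = 16944/(((11076 + 9737)*(15627 - 22762))) - 39355/20772 = 16944/((20813*(-7135))) - 39355*1/20772 = 16944/(-148500755) - 39355/20772 = 16944*(-1/148500755) - 39355/20772 = -16944/148500755 - 39355/20772 = -5844599173793/3084657682860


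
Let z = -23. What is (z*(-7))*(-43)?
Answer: -6923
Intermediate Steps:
(z*(-7))*(-43) = -23*(-7)*(-43) = 161*(-43) = -6923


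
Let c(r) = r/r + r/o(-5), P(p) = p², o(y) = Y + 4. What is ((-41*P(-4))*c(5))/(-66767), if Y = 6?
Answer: 984/66767 ≈ 0.014738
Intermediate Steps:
o(y) = 10 (o(y) = 6 + 4 = 10)
c(r) = 1 + r/10 (c(r) = r/r + r/10 = 1 + r*(⅒) = 1 + r/10)
((-41*P(-4))*c(5))/(-66767) = ((-41*(-4)²)*(1 + (⅒)*5))/(-66767) = ((-41*16)*(1 + ½))*(-1/66767) = -656*3/2*(-1/66767) = -984*(-1/66767) = 984/66767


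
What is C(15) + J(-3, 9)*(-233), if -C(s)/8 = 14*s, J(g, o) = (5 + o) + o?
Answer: -7039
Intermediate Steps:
J(g, o) = 5 + 2*o
C(s) = -112*s
C(15) + J(-3, 9)*(-233) = -112*15 + (5 + 2*9)*(-233) = -1680 + (5 + 18)*(-233) = -1680 + 23*(-233) = -1680 - 5359 = -7039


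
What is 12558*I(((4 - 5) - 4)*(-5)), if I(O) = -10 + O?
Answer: 188370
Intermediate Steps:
12558*I(((4 - 5) - 4)*(-5)) = 12558*(-10 + ((4 - 5) - 4)*(-5)) = 12558*(-10 + (-1 - 4)*(-5)) = 12558*(-10 - 5*(-5)) = 12558*(-10 + 25) = 12558*15 = 188370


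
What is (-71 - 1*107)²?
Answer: 31684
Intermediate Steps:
(-71 - 1*107)² = (-71 - 107)² = (-178)² = 31684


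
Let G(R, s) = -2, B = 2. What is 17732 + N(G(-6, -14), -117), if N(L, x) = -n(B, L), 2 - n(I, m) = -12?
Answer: 17718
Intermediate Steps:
n(I, m) = 14 (n(I, m) = 2 - 1*(-12) = 2 + 12 = 14)
N(L, x) = -14 (N(L, x) = -1*14 = -14)
17732 + N(G(-6, -14), -117) = 17732 - 14 = 17718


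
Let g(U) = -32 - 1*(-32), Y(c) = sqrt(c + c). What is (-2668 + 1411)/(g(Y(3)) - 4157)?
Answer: 1257/4157 ≈ 0.30238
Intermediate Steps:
Y(c) = sqrt(2)*sqrt(c) (Y(c) = sqrt(2*c) = sqrt(2)*sqrt(c))
g(U) = 0 (g(U) = -32 + 32 = 0)
(-2668 + 1411)/(g(Y(3)) - 4157) = (-2668 + 1411)/(0 - 4157) = -1257/(-4157) = -1257*(-1/4157) = 1257/4157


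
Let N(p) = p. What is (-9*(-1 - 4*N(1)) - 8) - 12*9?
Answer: -71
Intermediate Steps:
(-9*(-1 - 4*N(1)) - 8) - 12*9 = (-9*(-1 - 4*1) - 8) - 12*9 = (-9*(-1 - 4) - 8) - 108 = (-9*(-5) - 8) - 108 = (45 - 8) - 108 = 37 - 108 = -71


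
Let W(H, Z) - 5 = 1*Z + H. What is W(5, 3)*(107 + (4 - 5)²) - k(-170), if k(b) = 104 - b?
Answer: 1130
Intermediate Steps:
W(H, Z) = 5 + H + Z (W(H, Z) = 5 + (1*Z + H) = 5 + (Z + H) = 5 + (H + Z) = 5 + H + Z)
W(5, 3)*(107 + (4 - 5)²) - k(-170) = (5 + 5 + 3)*(107 + (4 - 5)²) - (104 - 1*(-170)) = 13*(107 + (-1)²) - (104 + 170) = 13*(107 + 1) - 1*274 = 13*108 - 274 = 1404 - 274 = 1130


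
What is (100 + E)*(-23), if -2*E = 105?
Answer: -2185/2 ≈ -1092.5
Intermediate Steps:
E = -105/2 (E = -½*105 = -105/2 ≈ -52.500)
(100 + E)*(-23) = (100 - 105/2)*(-23) = (95/2)*(-23) = -2185/2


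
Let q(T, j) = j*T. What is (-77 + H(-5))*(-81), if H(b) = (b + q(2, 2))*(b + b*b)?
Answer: 7857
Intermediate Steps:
q(T, j) = T*j
H(b) = (4 + b)*(b + b²) (H(b) = (b + 2*2)*(b + b*b) = (b + 4)*(b + b²) = (4 + b)*(b + b²))
(-77 + H(-5))*(-81) = (-77 - 5*(4 + (-5)² + 5*(-5)))*(-81) = (-77 - 5*(4 + 25 - 25))*(-81) = (-77 - 5*4)*(-81) = (-77 - 20)*(-81) = -97*(-81) = 7857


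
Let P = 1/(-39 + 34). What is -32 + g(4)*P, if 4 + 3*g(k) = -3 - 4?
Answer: -469/15 ≈ -31.267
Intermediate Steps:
g(k) = -11/3 (g(k) = -4/3 + (-3 - 4)/3 = -4/3 + (⅓)*(-7) = -4/3 - 7/3 = -11/3)
P = -⅕ (P = 1/(-5) = -⅕ ≈ -0.20000)
-32 + g(4)*P = -32 - 11/3*(-⅕) = -32 + 11/15 = -469/15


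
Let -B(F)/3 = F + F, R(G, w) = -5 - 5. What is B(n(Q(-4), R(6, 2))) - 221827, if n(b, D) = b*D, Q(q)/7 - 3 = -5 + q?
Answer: -224347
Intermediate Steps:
Q(q) = -14 + 7*q (Q(q) = 21 + 7*(-5 + q) = 21 + (-35 + 7*q) = -14 + 7*q)
R(G, w) = -10
n(b, D) = D*b
B(F) = -6*F (B(F) = -3*(F + F) = -6*F)
B(n(Q(-4), R(6, 2))) - 221827 = -(-60)*(-14 + 7*(-4)) - 221827 = -(-60)*(-14 - 28) - 221827 = -(-60)*(-42) - 221827 = -6*420 - 221827 = -2520 - 221827 = -224347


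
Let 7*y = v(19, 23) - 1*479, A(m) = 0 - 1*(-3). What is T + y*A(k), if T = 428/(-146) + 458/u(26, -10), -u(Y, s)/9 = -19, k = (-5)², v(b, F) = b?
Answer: -17248660/87381 ≈ -197.40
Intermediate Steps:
k = 25
u(Y, s) = 171 (u(Y, s) = -9*(-19) = 171)
A(m) = 3 (A(m) = 0 + 3 = 3)
y = -460/7 (y = (19 - 1*479)/7 = (19 - 479)/7 = (⅐)*(-460) = -460/7 ≈ -65.714)
T = -3160/12483 (T = 428/(-146) + 458/171 = 428*(-1/146) + 458*(1/171) = -214/73 + 458/171 = -3160/12483 ≈ -0.25314)
T + y*A(k) = -3160/12483 - 460/7*3 = -3160/12483 - 1380/7 = -17248660/87381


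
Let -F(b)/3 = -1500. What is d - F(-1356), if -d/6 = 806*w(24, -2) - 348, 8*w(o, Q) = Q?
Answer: -1203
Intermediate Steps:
w(o, Q) = Q/8
F(b) = 4500 (F(b) = -3*(-1500) = 4500)
d = 3297 (d = -6*(806*((⅛)*(-2)) - 348) = -6*(806*(-¼) - 348) = -6*(-403/2 - 348) = -6*(-1099/2) = 3297)
d - F(-1356) = 3297 - 1*4500 = 3297 - 4500 = -1203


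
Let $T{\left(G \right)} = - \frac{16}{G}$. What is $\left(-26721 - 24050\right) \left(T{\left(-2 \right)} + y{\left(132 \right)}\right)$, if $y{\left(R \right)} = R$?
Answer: $-7107940$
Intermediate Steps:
$\left(-26721 - 24050\right) \left(T{\left(-2 \right)} + y{\left(132 \right)}\right) = \left(-26721 - 24050\right) \left(- \frac{16}{-2} + 132\right) = - 50771 \left(\left(-16\right) \left(- \frac{1}{2}\right) + 132\right) = - 50771 \left(8 + 132\right) = \left(-50771\right) 140 = -7107940$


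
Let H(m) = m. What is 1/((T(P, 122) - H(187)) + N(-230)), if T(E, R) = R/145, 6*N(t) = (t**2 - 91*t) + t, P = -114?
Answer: 435/5255021 ≈ 8.2778e-5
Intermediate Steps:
N(t) = -15*t + t**2/6 (N(t) = ((t**2 - 91*t) + t)/6 = (t**2 - 90*t)/6 = -15*t + t**2/6)
T(E, R) = R/145 (T(E, R) = R*(1/145) = R/145)
1/((T(P, 122) - H(187)) + N(-230)) = 1/(((1/145)*122 - 1*187) + (1/6)*(-230)*(-90 - 230)) = 1/((122/145 - 187) + (1/6)*(-230)*(-320)) = 1/(-26993/145 + 36800/3) = 1/(5255021/435) = 435/5255021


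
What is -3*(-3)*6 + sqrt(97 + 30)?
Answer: 54 + sqrt(127) ≈ 65.269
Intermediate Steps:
-3*(-3)*6 + sqrt(97 + 30) = 9*6 + sqrt(127) = 54 + sqrt(127)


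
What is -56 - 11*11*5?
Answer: -661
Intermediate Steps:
-56 - 11*11*5 = -56 - 121*5 = -56 - 1*605 = -56 - 605 = -661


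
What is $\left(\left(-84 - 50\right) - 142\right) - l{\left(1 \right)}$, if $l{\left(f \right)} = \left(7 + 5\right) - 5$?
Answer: $-283$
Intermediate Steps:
$l{\left(f \right)} = 7$ ($l{\left(f \right)} = 12 - 5 = 7$)
$\left(\left(-84 - 50\right) - 142\right) - l{\left(1 \right)} = \left(\left(-84 - 50\right) - 142\right) - 7 = \left(-134 - 142\right) - 7 = -276 - 7 = -283$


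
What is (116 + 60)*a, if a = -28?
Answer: -4928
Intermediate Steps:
(116 + 60)*a = (116 + 60)*(-28) = 176*(-28) = -4928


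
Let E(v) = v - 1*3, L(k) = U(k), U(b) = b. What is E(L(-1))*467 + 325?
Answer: -1543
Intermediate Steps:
L(k) = k
E(v) = -3 + v (E(v) = v - 3 = -3 + v)
E(L(-1))*467 + 325 = (-3 - 1)*467 + 325 = -4*467 + 325 = -1868 + 325 = -1543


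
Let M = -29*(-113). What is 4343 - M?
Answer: 1066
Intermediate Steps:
M = 3277
4343 - M = 4343 - 1*3277 = 4343 - 3277 = 1066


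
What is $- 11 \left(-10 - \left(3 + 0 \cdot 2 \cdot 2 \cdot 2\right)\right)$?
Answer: $143$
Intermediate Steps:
$- 11 \left(-10 - \left(3 + 0 \cdot 2 \cdot 2 \cdot 2\right)\right) = - 11 \left(-10 - \left(3 + 0 \cdot 4 \cdot 2\right)\right) = - 11 \left(-10 + \left(0 \cdot 8 - 3\right)\right) = - 11 \left(-10 + \left(0 - 3\right)\right) = - 11 \left(-10 - 3\right) = \left(-11\right) \left(-13\right) = 143$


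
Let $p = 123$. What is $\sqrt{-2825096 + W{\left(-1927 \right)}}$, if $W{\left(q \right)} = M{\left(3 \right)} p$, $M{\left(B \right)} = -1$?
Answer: $i \sqrt{2825219} \approx 1680.8 i$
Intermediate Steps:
$W{\left(q \right)} = -123$ ($W{\left(q \right)} = \left(-1\right) 123 = -123$)
$\sqrt{-2825096 + W{\left(-1927 \right)}} = \sqrt{-2825096 - 123} = \sqrt{-2825219} = i \sqrt{2825219}$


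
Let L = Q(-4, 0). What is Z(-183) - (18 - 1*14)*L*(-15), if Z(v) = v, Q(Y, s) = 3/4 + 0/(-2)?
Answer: -138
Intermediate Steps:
Q(Y, s) = 3/4 (Q(Y, s) = 3*(1/4) + 0*(-1/2) = 3/4 + 0 = 3/4)
L = 3/4 ≈ 0.75000
Z(-183) - (18 - 1*14)*L*(-15) = -183 - (18 - 1*14)*(3/4)*(-15) = -183 - (18 - 14)*(3/4)*(-15) = -183 - 4*(3/4)*(-15) = -183 - 3*(-15) = -183 - 1*(-45) = -183 + 45 = -138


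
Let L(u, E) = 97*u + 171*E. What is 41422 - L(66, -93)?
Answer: 50923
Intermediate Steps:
41422 - L(66, -93) = 41422 - (97*66 + 171*(-93)) = 41422 - (6402 - 15903) = 41422 - 1*(-9501) = 41422 + 9501 = 50923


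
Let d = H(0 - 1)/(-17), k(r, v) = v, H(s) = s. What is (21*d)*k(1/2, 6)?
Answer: 126/17 ≈ 7.4118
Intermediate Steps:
d = 1/17 (d = (0 - 1)/(-17) = -1*(-1/17) = 1/17 ≈ 0.058824)
(21*d)*k(1/2, 6) = (21*(1/17))*6 = (21/17)*6 = 126/17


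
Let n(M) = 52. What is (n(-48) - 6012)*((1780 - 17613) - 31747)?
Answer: 283576800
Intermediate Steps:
(n(-48) - 6012)*((1780 - 17613) - 31747) = (52 - 6012)*((1780 - 17613) - 31747) = -5960*(-15833 - 31747) = -5960*(-47580) = 283576800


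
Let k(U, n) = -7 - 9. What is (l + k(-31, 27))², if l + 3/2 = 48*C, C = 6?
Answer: 292681/4 ≈ 73170.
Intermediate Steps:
k(U, n) = -16
l = 573/2 (l = -3/2 + 48*6 = -3/2 + 288 = 573/2 ≈ 286.50)
(l + k(-31, 27))² = (573/2 - 16)² = (541/2)² = 292681/4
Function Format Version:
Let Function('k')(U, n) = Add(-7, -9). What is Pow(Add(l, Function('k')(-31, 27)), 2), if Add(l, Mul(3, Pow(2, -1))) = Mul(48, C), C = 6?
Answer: Rational(292681, 4) ≈ 73170.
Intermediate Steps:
Function('k')(U, n) = -16
l = Rational(573, 2) (l = Add(Rational(-3, 2), Mul(48, 6)) = Add(Rational(-3, 2), 288) = Rational(573, 2) ≈ 286.50)
Pow(Add(l, Function('k')(-31, 27)), 2) = Pow(Add(Rational(573, 2), -16), 2) = Pow(Rational(541, 2), 2) = Rational(292681, 4)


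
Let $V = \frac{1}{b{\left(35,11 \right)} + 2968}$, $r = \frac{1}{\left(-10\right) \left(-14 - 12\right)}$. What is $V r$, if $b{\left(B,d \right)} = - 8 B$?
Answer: $\frac{1}{698880} \approx 1.4309 \cdot 10^{-6}$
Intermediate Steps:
$r = \frac{1}{260}$ ($r = \frac{1}{\left(-10\right) \left(-26\right)} = \frac{1}{260} \approx 0.0038462$)
$V = \frac{1}{2688}$ ($V = \frac{1}{\left(-8\right) 35 + 2968} = \frac{1}{-280 + 2968} = \frac{1}{2688} \approx 0.00037202$)
$V r = \frac{1}{2688} \cdot \frac{1}{260} = \frac{1}{698880}$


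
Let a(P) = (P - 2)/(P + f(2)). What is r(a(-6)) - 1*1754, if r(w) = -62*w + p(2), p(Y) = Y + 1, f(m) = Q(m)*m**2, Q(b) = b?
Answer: -1503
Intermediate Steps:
f(m) = m**3 (f(m) = m*m**2 = m**3)
p(Y) = 1 + Y
a(P) = (-2 + P)/(8 + P) (a(P) = (P - 2)/(P + 2**3) = (-2 + P)/(P + 8) = (-2 + P)/(8 + P))
r(w) = 3 - 62*w (r(w) = -62*w + (1 + 2) = -62*w + 3 = 3 - 62*w)
r(a(-6)) - 1*1754 = (3 - 62*(-2 - 6)/(8 - 6)) - 1*1754 = (3 - 62*(-8)/2) - 1754 = (3 - 31*(-8)) - 1754 = (3 - 62*(-4)) - 1754 = (3 + 248) - 1754 = 251 - 1754 = -1503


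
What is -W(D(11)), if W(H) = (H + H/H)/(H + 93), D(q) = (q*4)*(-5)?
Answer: -219/127 ≈ -1.7244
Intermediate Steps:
D(q) = -20*q (D(q) = (4*q)*(-5) = -20*q)
W(H) = (1 + H)/(93 + H) (W(H) = (H + 1)/(93 + H) = (1 + H)/(93 + H))
-W(D(11)) = -(1 - 20*11)/(93 - 20*11) = -(1 - 220)/(93 - 220) = -(-219)/(-127) = -(-1)*(-219)/127 = -1*219/127 = -219/127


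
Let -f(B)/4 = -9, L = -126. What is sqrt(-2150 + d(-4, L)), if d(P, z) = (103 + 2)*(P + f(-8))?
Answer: 11*sqrt(10) ≈ 34.785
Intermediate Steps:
f(B) = 36 (f(B) = -4*(-9) = 36)
d(P, z) = 3780 + 105*P (d(P, z) = (103 + 2)*(P + 36) = 105*(36 + P) = 3780 + 105*P)
sqrt(-2150 + d(-4, L)) = sqrt(-2150 + (3780 + 105*(-4))) = sqrt(-2150 + (3780 - 420)) = sqrt(-2150 + 3360) = sqrt(1210) = 11*sqrt(10)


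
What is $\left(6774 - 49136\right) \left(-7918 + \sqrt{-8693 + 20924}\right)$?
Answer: $335422316 - 381258 \sqrt{151} \approx 3.3074 \cdot 10^{8}$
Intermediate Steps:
$\left(6774 - 49136\right) \left(-7918 + \sqrt{-8693 + 20924}\right) = - 42362 \left(-7918 + \sqrt{12231}\right) = - 42362 \left(-7918 + 9 \sqrt{151}\right) = 335422316 - 381258 \sqrt{151}$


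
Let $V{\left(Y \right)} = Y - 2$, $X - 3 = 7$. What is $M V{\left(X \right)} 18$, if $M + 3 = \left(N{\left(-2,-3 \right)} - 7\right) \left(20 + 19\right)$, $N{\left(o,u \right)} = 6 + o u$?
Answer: $27648$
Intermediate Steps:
$X = 10$ ($X = 3 + 7 = 10$)
$M = 192$ ($M = -3 + \left(\left(6 - -6\right) - 7\right) \left(20 + 19\right) = -3 + \left(\left(6 + 6\right) - 7\right) 39 = -3 + \left(12 - 7\right) 39 = -3 + 5 \cdot 39 = -3 + 195 = 192$)
$V{\left(Y \right)} = -2 + Y$ ($V{\left(Y \right)} = Y - 2 = -2 + Y$)
$M V{\left(X \right)} 18 = 192 \left(-2 + 10\right) 18 = 192 \cdot 8 \cdot 18 = 1536 \cdot 18 = 27648$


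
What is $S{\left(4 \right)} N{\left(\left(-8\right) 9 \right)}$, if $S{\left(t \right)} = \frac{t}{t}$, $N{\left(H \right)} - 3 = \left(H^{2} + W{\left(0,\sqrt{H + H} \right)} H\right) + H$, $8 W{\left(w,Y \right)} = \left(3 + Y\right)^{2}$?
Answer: $6330 - 648 i \approx 6330.0 - 648.0 i$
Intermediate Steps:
$W{\left(w,Y \right)} = \frac{\left(3 + Y\right)^{2}}{8}$
$N{\left(H \right)} = 3 + H + H^{2} + \frac{H \left(3 + \sqrt{2} \sqrt{H}\right)^{2}}{8}$ ($N{\left(H \right)} = 3 + \left(\left(H^{2} + \frac{\left(3 + \sqrt{H + H}\right)^{2}}{8} H\right) + H\right) = 3 + \left(\left(H^{2} + \frac{\left(3 + \sqrt{2 H}\right)^{2}}{8} H\right) + H\right) = 3 + \left(\left(H^{2} + \frac{\left(3 + \sqrt{2} \sqrt{H}\right)^{2}}{8} H\right) + H\right) = 3 + \left(\left(H^{2} + \frac{H \left(3 + \sqrt{2} \sqrt{H}\right)^{2}}{8}\right) + H\right) = 3 + \left(H + H^{2} + \frac{H \left(3 + \sqrt{2} \sqrt{H}\right)^{2}}{8}\right) = 3 + H + H^{2} + \frac{H \left(3 + \sqrt{2} \sqrt{H}\right)^{2}}{8}$)
$S{\left(t \right)} = 1$
$S{\left(4 \right)} N{\left(\left(-8\right) 9 \right)} = 1 \left(3 + \frac{5 \left(\left(-8\right) 9\right)^{2}}{4} + \frac{17 \left(\left(-8\right) 9\right)}{8} + \frac{3 \sqrt{2} \left(\left(-8\right) 9\right)^{\frac{3}{2}}}{4}\right) = 1 \left(3 + \frac{5 \left(-72\right)^{2}}{4} + \frac{17}{8} \left(-72\right) + \frac{3 \sqrt{2} \left(-72\right)^{\frac{3}{2}}}{4}\right) = 1 \left(3 + \frac{5}{4} \cdot 5184 - 153 + \frac{3 \sqrt{2} \left(- 432 i \sqrt{2}\right)}{4}\right) = 1 \left(3 + 6480 - 153 - 648 i\right) = 1 \left(6330 - 648 i\right) = 6330 - 648 i$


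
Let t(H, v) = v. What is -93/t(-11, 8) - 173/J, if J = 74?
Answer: -4133/296 ≈ -13.963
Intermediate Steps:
-93/t(-11, 8) - 173/J = -93/8 - 173/74 = -4133/296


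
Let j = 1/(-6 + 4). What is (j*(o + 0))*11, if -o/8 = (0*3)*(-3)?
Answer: 0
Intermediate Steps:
o = 0 (o = -8*0*3*(-3) = -0*(-3) = -8*0 = 0)
j = -½ (j = 1/(-2) = -½ ≈ -0.50000)
(j*(o + 0))*11 = -(0 + 0)/2*11 = -½*0*11 = 0*11 = 0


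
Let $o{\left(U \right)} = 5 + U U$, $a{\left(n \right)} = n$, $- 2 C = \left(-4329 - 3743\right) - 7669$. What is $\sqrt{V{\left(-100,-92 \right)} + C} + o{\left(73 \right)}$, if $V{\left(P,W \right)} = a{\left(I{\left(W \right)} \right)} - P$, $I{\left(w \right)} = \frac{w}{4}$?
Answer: $5334 + \frac{17 \sqrt{110}}{2} \approx 5423.1$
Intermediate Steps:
$I{\left(w \right)} = \frac{w}{4}$ ($I{\left(w \right)} = w \frac{1}{4} = \frac{w}{4}$)
$C = \frac{15741}{2}$ ($C = - \frac{\left(-4329 - 3743\right) - 7669}{2} = - \frac{-8072 - 7669}{2} = \left(- \frac{1}{2}\right) \left(-15741\right) = \frac{15741}{2} \approx 7870.5$)
$V{\left(P,W \right)} = - P + \frac{W}{4}$ ($V{\left(P,W \right)} = \frac{W}{4} - P = - P + \frac{W}{4}$)
$o{\left(U \right)} = 5 + U^{2}$
$\sqrt{V{\left(-100,-92 \right)} + C} + o{\left(73 \right)} = \sqrt{\left(\left(-1\right) \left(-100\right) + \frac{1}{4} \left(-92\right)\right) + \frac{15741}{2}} + \left(5 + 73^{2}\right) = \sqrt{\left(100 - 23\right) + \frac{15741}{2}} + \left(5 + 5329\right) = \sqrt{77 + \frac{15741}{2}} + 5334 = \sqrt{\frac{15895}{2}} + 5334 = \frac{17 \sqrt{110}}{2} + 5334 = 5334 + \frac{17 \sqrt{110}}{2}$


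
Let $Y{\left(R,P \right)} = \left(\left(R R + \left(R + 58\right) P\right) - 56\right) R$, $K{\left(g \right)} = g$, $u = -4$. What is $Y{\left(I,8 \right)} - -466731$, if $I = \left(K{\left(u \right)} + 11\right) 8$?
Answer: $690283$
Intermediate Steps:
$I = 56$ ($I = \left(-4 + 11\right) 8 = 7 \cdot 8 = 56$)
$Y{\left(R,P \right)} = R \left(-56 + R^{2} + P \left(58 + R\right)\right)$ ($Y{\left(R,P \right)} = \left(\left(R^{2} + \left(58 + R\right) P\right) - 56\right) R = \left(\left(R^{2} + P \left(58 + R\right)\right) - 56\right) R = \left(-56 + R^{2} + P \left(58 + R\right)\right) R = R \left(-56 + R^{2} + P \left(58 + R\right)\right)$)
$Y{\left(I,8 \right)} - -466731 = 56 \left(-56 + 56^{2} + 58 \cdot 8 + 8 \cdot 56\right) - -466731 = 56 \left(-56 + 3136 + 464 + 448\right) + 466731 = 56 \cdot 3992 + 466731 = 223552 + 466731 = 690283$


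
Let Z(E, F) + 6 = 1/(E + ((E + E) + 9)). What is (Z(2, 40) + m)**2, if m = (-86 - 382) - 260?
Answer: 121198081/225 ≈ 5.3866e+5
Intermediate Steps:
Z(E, F) = -6 + 1/(9 + 3*E) (Z(E, F) = -6 + 1/(E + ((E + E) + 9)) = -6 + 1/(E + (2*E + 9)) = -6 + 1/(E + (9 + 2*E)) = -6 + 1/(9 + 3*E))
m = -728 (m = -468 - 260 = -728)
(Z(2, 40) + m)**2 = ((-53 - 18*2)/(3*(3 + 2)) - 728)**2 = ((1/3)*(-53 - 36)/5 - 728)**2 = ((1/3)*(1/5)*(-89) - 728)**2 = (-89/15 - 728)**2 = (-11009/15)**2 = 121198081/225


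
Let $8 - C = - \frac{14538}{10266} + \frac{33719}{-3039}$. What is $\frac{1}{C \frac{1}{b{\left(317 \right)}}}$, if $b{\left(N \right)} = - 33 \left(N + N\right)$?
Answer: $- \frac{54394365069}{53327269} \approx -1020.0$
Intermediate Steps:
$b{\left(N \right)} = - 66 N$ ($b{\left(N \right)} = - 33 \cdot 2 N = - 66 N$)
$C = \frac{106654538}{5199729}$ ($C = 8 - \left(- \frac{14538}{10266} + \frac{33719}{-3039}\right) = 8 - \left(\left(-14538\right) \frac{1}{10266} + 33719 \left(- \frac{1}{3039}\right)\right) = 8 - \left(- \frac{2423}{1711} - \frac{33719}{3039}\right) = 8 - - \frac{65056706}{5199729} = 8 + \frac{65056706}{5199729} = \frac{106654538}{5199729} \approx 20.512$)
$\frac{1}{C \frac{1}{b{\left(317 \right)}}} = \frac{1}{\frac{106654538}{5199729} \frac{1}{\left(-66\right) 317}} = \frac{1}{\frac{106654538}{5199729} \frac{1}{-20922}} = \frac{1}{\frac{106654538}{5199729} \left(- \frac{1}{20922}\right)} = \frac{1}{- \frac{53327269}{54394365069}} = - \frac{54394365069}{53327269}$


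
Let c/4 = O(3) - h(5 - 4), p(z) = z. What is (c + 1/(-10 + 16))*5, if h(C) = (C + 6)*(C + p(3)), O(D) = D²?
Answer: -2275/6 ≈ -379.17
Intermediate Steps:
h(C) = (3 + C)*(6 + C) (h(C) = (C + 6)*(C + 3) = (6 + C)*(3 + C) = (3 + C)*(6 + C))
c = -76 (c = 4*(3² - (18 + (5 - 4)² + 9*(5 - 4))) = 4*(9 - (18 + 1² + 9*1)) = 4*(9 - (18 + 1 + 9)) = 4*(9 - 1*28) = 4*(9 - 28) = 4*(-19) = -76)
(c + 1/(-10 + 16))*5 = (-76 + 1/(-10 + 16))*5 = (-76 + 1/6)*5 = (-76 + ⅙)*5 = -455/6*5 = -2275/6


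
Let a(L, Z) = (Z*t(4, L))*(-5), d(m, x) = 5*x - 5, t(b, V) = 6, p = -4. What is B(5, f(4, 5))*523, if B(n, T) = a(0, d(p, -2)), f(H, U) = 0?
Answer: 235350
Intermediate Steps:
d(m, x) = -5 + 5*x
a(L, Z) = -30*Z (a(L, Z) = (Z*6)*(-5) = (6*Z)*(-5) = -30*Z)
B(n, T) = 450 (B(n, T) = -30*(-5 + 5*(-2)) = -30*(-5 - 10) = -30*(-15) = 450)
B(5, f(4, 5))*523 = 450*523 = 235350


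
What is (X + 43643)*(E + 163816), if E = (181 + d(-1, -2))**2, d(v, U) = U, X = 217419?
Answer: 51130820134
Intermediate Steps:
E = 32041 (E = (181 - 2)**2 = 179**2 = 32041)
(X + 43643)*(E + 163816) = (217419 + 43643)*(32041 + 163816) = 261062*195857 = 51130820134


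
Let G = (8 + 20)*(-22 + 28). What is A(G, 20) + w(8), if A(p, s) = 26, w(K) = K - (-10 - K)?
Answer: 52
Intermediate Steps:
w(K) = 10 + 2*K (w(K) = K + (10 + K) = 10 + 2*K)
G = 168 (G = 28*6 = 168)
A(G, 20) + w(8) = 26 + (10 + 2*8) = 26 + (10 + 16) = 26 + 26 = 52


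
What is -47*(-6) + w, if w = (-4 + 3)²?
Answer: 283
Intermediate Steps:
w = 1 (w = (-1)² = 1)
-47*(-6) + w = -47*(-6) + 1 = 282 + 1 = 283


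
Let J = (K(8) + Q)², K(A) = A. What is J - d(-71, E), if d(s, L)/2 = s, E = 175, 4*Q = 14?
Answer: 1097/4 ≈ 274.25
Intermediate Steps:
Q = 7/2 (Q = (¼)*14 = 7/2 ≈ 3.5000)
d(s, L) = 2*s
J = 529/4 (J = (8 + 7/2)² = (23/2)² = 529/4 ≈ 132.25)
J - d(-71, E) = 529/4 - 2*(-71) = 529/4 - 1*(-142) = 529/4 + 142 = 1097/4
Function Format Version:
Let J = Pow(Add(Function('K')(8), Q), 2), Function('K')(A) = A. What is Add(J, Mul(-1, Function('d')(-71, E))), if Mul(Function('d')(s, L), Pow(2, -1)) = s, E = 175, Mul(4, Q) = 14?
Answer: Rational(1097, 4) ≈ 274.25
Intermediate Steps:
Q = Rational(7, 2) (Q = Mul(Rational(1, 4), 14) = Rational(7, 2) ≈ 3.5000)
Function('d')(s, L) = Mul(2, s)
J = Rational(529, 4) (J = Pow(Add(8, Rational(7, 2)), 2) = Pow(Rational(23, 2), 2) = Rational(529, 4) ≈ 132.25)
Add(J, Mul(-1, Function('d')(-71, E))) = Add(Rational(529, 4), Mul(-1, Mul(2, -71))) = Add(Rational(529, 4), Mul(-1, -142)) = Add(Rational(529, 4), 142) = Rational(1097, 4)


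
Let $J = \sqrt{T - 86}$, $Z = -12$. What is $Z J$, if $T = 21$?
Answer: $- 12 i \sqrt{65} \approx - 96.747 i$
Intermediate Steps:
$J = i \sqrt{65}$ ($J = \sqrt{21 - 86} = \sqrt{-65} = i \sqrt{65} \approx 8.0623 i$)
$Z J = - 12 i \sqrt{65}$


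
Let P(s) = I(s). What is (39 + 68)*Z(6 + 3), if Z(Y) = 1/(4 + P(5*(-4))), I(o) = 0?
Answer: 107/4 ≈ 26.750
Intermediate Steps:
P(s) = 0
Z(Y) = 1/4 (Z(Y) = 1/(4 + 0) = 1/4)
(39 + 68)*Z(6 + 3) = (39 + 68)*(1/4) = 107*(1/4) = 107/4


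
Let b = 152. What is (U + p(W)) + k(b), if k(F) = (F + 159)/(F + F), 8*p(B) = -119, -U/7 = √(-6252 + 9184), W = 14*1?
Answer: -4211/304 - 14*√733 ≈ -392.89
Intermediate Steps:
W = 14
U = -14*√733 (U = -7*√(-6252 + 9184) = -14*√733 ≈ -379.04)
p(B) = -119/8 (p(B) = (⅛)*(-119) = -119/8)
k(F) = (159 + F)/(2*F) (k(F) = (159 + F)/((2*F)) = (159 + F)*(1/(2*F)) = (159 + F)/(2*F))
(U + p(W)) + k(b) = (-14*√733 - 119/8) + (½)*(159 + 152)/152 = (-119/8 - 14*√733) + (½)*(1/152)*311 = (-119/8 - 14*√733) + 311/304 = -4211/304 - 14*√733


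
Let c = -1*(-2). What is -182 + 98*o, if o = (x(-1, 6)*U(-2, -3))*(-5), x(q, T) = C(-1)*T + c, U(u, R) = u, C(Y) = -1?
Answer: -4102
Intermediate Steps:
c = 2
x(q, T) = 2 - T (x(q, T) = -T + 2 = 2 - T)
o = -40 (o = ((2 - 1*6)*(-2))*(-5) = ((2 - 6)*(-2))*(-5) = -4*(-2)*(-5) = 8*(-5) = -40)
-182 + 98*o = -182 + 98*(-40) = -182 - 3920 = -4102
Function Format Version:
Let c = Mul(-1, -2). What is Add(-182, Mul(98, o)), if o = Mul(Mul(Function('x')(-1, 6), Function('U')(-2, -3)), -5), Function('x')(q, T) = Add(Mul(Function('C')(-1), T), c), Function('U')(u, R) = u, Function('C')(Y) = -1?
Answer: -4102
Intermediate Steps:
c = 2
Function('x')(q, T) = Add(2, Mul(-1, T)) (Function('x')(q, T) = Add(Mul(-1, T), 2) = Add(2, Mul(-1, T)))
o = -40 (o = Mul(Mul(Add(2, Mul(-1, 6)), -2), -5) = Mul(Mul(Add(2, -6), -2), -5) = Mul(Mul(-4, -2), -5) = Mul(8, -5) = -40)
Add(-182, Mul(98, o)) = Add(-182, Mul(98, -40)) = Add(-182, -3920) = -4102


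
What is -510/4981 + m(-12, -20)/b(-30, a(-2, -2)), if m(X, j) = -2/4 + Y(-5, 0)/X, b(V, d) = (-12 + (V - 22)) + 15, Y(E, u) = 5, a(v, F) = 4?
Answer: -14417/172284 ≈ -0.083682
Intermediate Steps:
b(V, d) = -19 + V (b(V, d) = (-12 + (-22 + V)) + 15 = (-34 + V) + 15 = -19 + V)
m(X, j) = -1/2 + 5/X (m(X, j) = -2/4 + 5/X = -2*1/4 + 5/X = -1/2 + 5/X)
-510/4981 + m(-12, -20)/b(-30, a(-2, -2)) = -510/4981 + ((1/2)*(10 - 1*(-12))/(-12))/(-19 - 30) = -510*1/4981 + ((1/2)*(-1/12)*(10 + 12))/(-49) = -30/293 + ((1/2)*(-1/12)*22)*(-1/49) = -30/293 - 11/12*(-1/49) = -30/293 + 11/588 = -14417/172284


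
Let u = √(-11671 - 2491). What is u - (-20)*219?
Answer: 4380 + I*√14162 ≈ 4380.0 + 119.0*I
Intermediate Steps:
u = I*√14162 (u = √(-14162) = I*√14162 ≈ 119.0*I)
u - (-20)*219 = I*√14162 - (-20)*219 = I*√14162 - 1*(-4380) = I*√14162 + 4380 = 4380 + I*√14162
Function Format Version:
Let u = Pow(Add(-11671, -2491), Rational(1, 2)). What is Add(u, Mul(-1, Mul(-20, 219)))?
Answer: Add(4380, Mul(I, Pow(14162, Rational(1, 2)))) ≈ Add(4380.0, Mul(119.00, I))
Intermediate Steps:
u = Mul(I, Pow(14162, Rational(1, 2))) (u = Pow(-14162, Rational(1, 2)) = Mul(I, Pow(14162, Rational(1, 2))) ≈ Mul(119.00, I))
Add(u, Mul(-1, Mul(-20, 219))) = Add(Mul(I, Pow(14162, Rational(1, 2))), Mul(-1, Mul(-20, 219))) = Add(Mul(I, Pow(14162, Rational(1, 2))), Mul(-1, -4380)) = Add(Mul(I, Pow(14162, Rational(1, 2))), 4380) = Add(4380, Mul(I, Pow(14162, Rational(1, 2))))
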